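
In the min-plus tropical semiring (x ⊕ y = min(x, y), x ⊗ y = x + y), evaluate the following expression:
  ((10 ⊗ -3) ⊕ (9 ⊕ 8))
((10 ⊗ -3) ⊕ (9 ⊕ 8)) = 7

Expand innermost to outermost. Recall ⊕ takes the minimum of its arguments and ⊗ takes their sum. Working out the expression ((10 ⊗ -3) ⊕ (9 ⊕ 8)) gives 7.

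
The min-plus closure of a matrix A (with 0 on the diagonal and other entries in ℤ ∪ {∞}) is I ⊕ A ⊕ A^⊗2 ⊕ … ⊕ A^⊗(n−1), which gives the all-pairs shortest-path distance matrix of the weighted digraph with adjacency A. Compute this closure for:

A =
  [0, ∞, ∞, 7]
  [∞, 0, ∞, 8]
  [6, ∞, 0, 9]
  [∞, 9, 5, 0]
Closure =
  [0, 16, 12, 7]
  [19, 0, 13, 8]
  [6, 18, 0, 9]
  [11, 9, 5, 0]

This is the Floyd-Warshall all-pairs shortest-path computation. For each intermediate vertex k = 0, 1, …, 3, update dist[i][j] ← min(dist[i][j], dist[i][k] + dist[k][j]). The final matrix gives, for each (i, j), the minimum total weight of any directed path from i to j (possibly empty when i = j).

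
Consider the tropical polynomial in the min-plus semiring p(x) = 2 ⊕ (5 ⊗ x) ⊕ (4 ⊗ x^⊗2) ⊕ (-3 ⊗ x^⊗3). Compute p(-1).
p(-1) = -6

A tropical monomial a ⊗ x^⊗i evaluates to a + i · x. Evaluating each term at x = -1:
  Term 0 contributes 2 + 0 · -1 = 2
  Term 1 contributes 5 + 1 · -1 = 4
  Term 2 contributes 4 + 2 · -1 = 2
  Term 3 contributes -3 + 3 · -1 = -6
p(-1) = ⊕ of these = min[2, 4, 2, -6] = -6.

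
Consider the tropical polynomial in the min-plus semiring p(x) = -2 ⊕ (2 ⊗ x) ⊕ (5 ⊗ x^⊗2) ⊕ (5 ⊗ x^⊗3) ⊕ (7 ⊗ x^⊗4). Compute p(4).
p(4) = -2

A tropical monomial a ⊗ x^⊗i evaluates to a + i · x. Evaluating each term at x = 4:
  Term 0 contributes -2 + 0 · 4 = -2
  Term 1 contributes 2 + 1 · 4 = 6
  Term 2 contributes 5 + 2 · 4 = 13
  Term 3 contributes 5 + 3 · 4 = 17
  Term 4 contributes 7 + 4 · 4 = 23
p(4) = ⊕ of these = min[-2, 6, 13, 17, 23] = -2.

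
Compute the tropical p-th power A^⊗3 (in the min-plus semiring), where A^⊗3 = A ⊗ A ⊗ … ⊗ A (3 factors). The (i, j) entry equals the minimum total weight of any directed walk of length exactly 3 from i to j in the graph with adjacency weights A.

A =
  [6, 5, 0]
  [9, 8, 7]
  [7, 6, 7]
A^⊗3 =
  [13, 12, 7]
  [16, 15, 14]
  [14, 13, 13]

Each entry (A^⊗3)_ij equals the minimum over all length-3 walks i = v_0 → v_1 → … → v_3 = j of Σ_t A[v_t][v_{t+1}]. For example, for (i, j) = (0, 2) we minimise over 9 possible intermediate vertex sequences; the minimum is 7, attained along the walk 0 → 2 → 0 → 2.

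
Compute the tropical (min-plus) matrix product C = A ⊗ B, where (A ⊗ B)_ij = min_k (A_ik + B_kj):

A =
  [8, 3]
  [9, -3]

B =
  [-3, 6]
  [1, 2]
A ⊗ B =
  [4, 5]
  [-2, -1]

Apply the min-plus product entry-by-entry:
  C[0][0] = min over k of (A[0][0] + B[0][0] = 8 + -3 = 5, A[0][1] + B[1][0] = 3 + 1 = 4) = 4 (attained at k = 1)
  C[0][1] = min over k of (A[0][0] + B[0][1] = 8 + 6 = 14, A[0][1] + B[1][1] = 3 + 2 = 5) = 5 (attained at k = 1)
  C[1][0] = min over k of (A[1][0] + B[0][0] = 9 + -3 = 6, A[1][1] + B[1][0] = -3 + 1 = -2) = -2 (attained at k = 1)
  C[1][1] = min over k of (A[1][0] + B[0][1] = 9 + 6 = 15, A[1][1] + B[1][1] = -3 + 2 = -1) = -1 (attained at k = 1)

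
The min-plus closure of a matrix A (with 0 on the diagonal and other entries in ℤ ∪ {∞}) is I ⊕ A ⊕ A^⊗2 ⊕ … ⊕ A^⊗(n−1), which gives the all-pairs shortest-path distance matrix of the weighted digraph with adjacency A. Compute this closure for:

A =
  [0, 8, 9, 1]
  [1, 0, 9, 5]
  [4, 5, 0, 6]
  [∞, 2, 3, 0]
Closure =
  [0, 3, 4, 1]
  [1, 0, 5, 2]
  [4, 5, 0, 5]
  [3, 2, 3, 0]

This is the Floyd-Warshall all-pairs shortest-path computation. For each intermediate vertex k = 0, 1, …, 3, update dist[i][j] ← min(dist[i][j], dist[i][k] + dist[k][j]). The final matrix gives, for each (i, j), the minimum total weight of any directed path from i to j (possibly empty when i = j).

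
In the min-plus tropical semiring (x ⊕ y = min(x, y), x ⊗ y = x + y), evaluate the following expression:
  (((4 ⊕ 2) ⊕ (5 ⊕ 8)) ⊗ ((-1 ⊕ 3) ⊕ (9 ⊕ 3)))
(((4 ⊕ 2) ⊕ (5 ⊕ 8)) ⊗ ((-1 ⊕ 3) ⊕ (9 ⊕ 3))) = 1

Expand innermost to outermost. Recall ⊕ takes the minimum of its arguments and ⊗ takes their sum. Working out the expression (((4 ⊕ 2) ⊕ (5 ⊕ 8)) ⊗ ((-1 ⊕ 3) ⊕ (9 ⊕ 3))) gives 1.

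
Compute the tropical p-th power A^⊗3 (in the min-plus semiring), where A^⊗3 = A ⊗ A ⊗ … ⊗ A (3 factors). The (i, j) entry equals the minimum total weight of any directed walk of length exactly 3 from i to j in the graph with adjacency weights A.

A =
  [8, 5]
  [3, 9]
A^⊗3 =
  [16, 13]
  [11, 16]

Each entry (A^⊗3)_ij equals the minimum over all length-3 walks i = v_0 → v_1 → … → v_3 = j of Σ_t A[v_t][v_{t+1}]. For example, for (i, j) = (0, 1) we minimise over 4 possible intermediate vertex sequences; the minimum is 13, attained along the walk 0 → 1 → 0 → 1.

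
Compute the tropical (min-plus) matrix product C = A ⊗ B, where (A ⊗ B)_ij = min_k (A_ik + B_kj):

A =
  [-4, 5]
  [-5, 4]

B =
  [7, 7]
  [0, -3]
A ⊗ B =
  [3, 2]
  [2, 1]

Apply the min-plus product entry-by-entry:
  C[0][0] = min over k of (A[0][0] + B[0][0] = -4 + 7 = 3, A[0][1] + B[1][0] = 5 + 0 = 5) = 3 (attained at k = 0)
  C[0][1] = min over k of (A[0][0] + B[0][1] = -4 + 7 = 3, A[0][1] + B[1][1] = 5 + -3 = 2) = 2 (attained at k = 1)
  C[1][0] = min over k of (A[1][0] + B[0][0] = -5 + 7 = 2, A[1][1] + B[1][0] = 4 + 0 = 4) = 2 (attained at k = 0)
  C[1][1] = min over k of (A[1][0] + B[0][1] = -5 + 7 = 2, A[1][1] + B[1][1] = 4 + -3 = 1) = 1 (attained at k = 1)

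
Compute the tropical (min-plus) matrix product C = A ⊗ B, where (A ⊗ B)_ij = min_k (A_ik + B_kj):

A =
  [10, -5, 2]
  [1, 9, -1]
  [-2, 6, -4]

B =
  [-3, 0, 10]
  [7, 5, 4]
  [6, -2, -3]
A ⊗ B =
  [2, 0, -1]
  [-2, -3, -4]
  [-5, -6, -7]

Apply the min-plus product entry-by-entry:
  C[0][0] = min over k of (A[0][0] + B[0][0] = 10 + -3 = 7, A[0][1] + B[1][0] = -5 + 7 = 2, A[0][2] + B[2][0] = 2 + 6 = 8) = 2 (attained at k = 1)
  C[0][1] = min over k of (A[0][0] + B[0][1] = 10 + 0 = 10, A[0][1] + B[1][1] = -5 + 5 = 0, A[0][2] + B[2][1] = 2 + -2 = 0) = 0 (attained at k = 1)
  C[0][2] = min over k of (A[0][0] + B[0][2] = 10 + 10 = 20, A[0][1] + B[1][2] = -5 + 4 = -1, A[0][2] + B[2][2] = 2 + -3 = -1) = -1 (attained at k = 1)
  C[1][0] = min over k of (A[1][0] + B[0][0] = 1 + -3 = -2, A[1][1] + B[1][0] = 9 + 7 = 16, A[1][2] + B[2][0] = -1 + 6 = 5) = -2 (attained at k = 0)
  C[1][1] = min over k of (A[1][0] + B[0][1] = 1 + 0 = 1, A[1][1] + B[1][1] = 9 + 5 = 14, A[1][2] + B[2][1] = -1 + -2 = -3) = -3 (attained at k = 2)
  C[1][2] = min over k of (A[1][0] + B[0][2] = 1 + 10 = 11, A[1][1] + B[1][2] = 9 + 4 = 13, A[1][2] + B[2][2] = -1 + -3 = -4) = -4 (attained at k = 2)
  C[2][0] = min over k of (A[2][0] + B[0][0] = -2 + -3 = -5, A[2][1] + B[1][0] = 6 + 7 = 13, A[2][2] + B[2][0] = -4 + 6 = 2) = -5 (attained at k = 0)
  C[2][1] = min over k of (A[2][0] + B[0][1] = -2 + 0 = -2, A[2][1] + B[1][1] = 6 + 5 = 11, A[2][2] + B[2][1] = -4 + -2 = -6) = -6 (attained at k = 2)
  C[2][2] = min over k of (A[2][0] + B[0][2] = -2 + 10 = 8, A[2][1] + B[1][2] = 6 + 4 = 10, A[2][2] + B[2][2] = -4 + -3 = -7) = -7 (attained at k = 2)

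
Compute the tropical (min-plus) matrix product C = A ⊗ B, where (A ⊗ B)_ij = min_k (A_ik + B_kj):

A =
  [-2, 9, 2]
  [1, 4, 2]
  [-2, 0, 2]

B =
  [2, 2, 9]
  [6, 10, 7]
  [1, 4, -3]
A ⊗ B =
  [0, 0, -1]
  [3, 3, -1]
  [0, 0, -1]

Apply the min-plus product entry-by-entry:
  C[0][0] = min over k of (A[0][0] + B[0][0] = -2 + 2 = 0, A[0][1] + B[1][0] = 9 + 6 = 15, A[0][2] + B[2][0] = 2 + 1 = 3) = 0 (attained at k = 0)
  C[0][1] = min over k of (A[0][0] + B[0][1] = -2 + 2 = 0, A[0][1] + B[1][1] = 9 + 10 = 19, A[0][2] + B[2][1] = 2 + 4 = 6) = 0 (attained at k = 0)
  C[0][2] = min over k of (A[0][0] + B[0][2] = -2 + 9 = 7, A[0][1] + B[1][2] = 9 + 7 = 16, A[0][2] + B[2][2] = 2 + -3 = -1) = -1 (attained at k = 2)
  C[1][0] = min over k of (A[1][0] + B[0][0] = 1 + 2 = 3, A[1][1] + B[1][0] = 4 + 6 = 10, A[1][2] + B[2][0] = 2 + 1 = 3) = 3 (attained at k = 0)
  C[1][1] = min over k of (A[1][0] + B[0][1] = 1 + 2 = 3, A[1][1] + B[1][1] = 4 + 10 = 14, A[1][2] + B[2][1] = 2 + 4 = 6) = 3 (attained at k = 0)
  C[1][2] = min over k of (A[1][0] + B[0][2] = 1 + 9 = 10, A[1][1] + B[1][2] = 4 + 7 = 11, A[1][2] + B[2][2] = 2 + -3 = -1) = -1 (attained at k = 2)
  C[2][0] = min over k of (A[2][0] + B[0][0] = -2 + 2 = 0, A[2][1] + B[1][0] = 0 + 6 = 6, A[2][2] + B[2][0] = 2 + 1 = 3) = 0 (attained at k = 0)
  C[2][1] = min over k of (A[2][0] + B[0][1] = -2 + 2 = 0, A[2][1] + B[1][1] = 0 + 10 = 10, A[2][2] + B[2][1] = 2 + 4 = 6) = 0 (attained at k = 0)
  C[2][2] = min over k of (A[2][0] + B[0][2] = -2 + 9 = 7, A[2][1] + B[1][2] = 0 + 7 = 7, A[2][2] + B[2][2] = 2 + -3 = -1) = -1 (attained at k = 2)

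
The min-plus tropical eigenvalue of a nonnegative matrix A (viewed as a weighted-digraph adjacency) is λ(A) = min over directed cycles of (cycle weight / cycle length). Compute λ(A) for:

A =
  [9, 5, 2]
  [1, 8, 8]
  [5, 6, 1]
λ(A) = 1

Enumerate directed cycles and compute their means (weight / length). Sample:
  cycle 0 → 0: weight = 9, length = 1, mean = 9/1 ≈ 9.000
  cycle 1 → 1: weight = 8, length = 1, mean = 8/1 ≈ 8.000
  cycle 2 → 2: weight = 1, length = 1, mean = 1/1 ≈ 1.000
  cycle 0 → 1 → 0: weight = 6, length = 2, mean = 6/2 ≈ 3.000
  cycle 0 → 2 → 0: weight = 7, length = 2, mean = 7/2 ≈ 3.500
  cycle 1 → 0 → 1: weight = 6, length = 2, mean = 6/2 ≈ 3.000
Minimum mean = 1.000, attained e.g. along the cycle 2 → 2 with weight 1 and length 1. So λ(A) = 1/1 = 1.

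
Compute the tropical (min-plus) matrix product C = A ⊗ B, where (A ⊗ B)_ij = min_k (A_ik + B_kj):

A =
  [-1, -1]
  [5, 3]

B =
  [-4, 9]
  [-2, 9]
A ⊗ B =
  [-5, 8]
  [1, 12]

Apply the min-plus product entry-by-entry:
  C[0][0] = min over k of (A[0][0] + B[0][0] = -1 + -4 = -5, A[0][1] + B[1][0] = -1 + -2 = -3) = -5 (attained at k = 0)
  C[0][1] = min over k of (A[0][0] + B[0][1] = -1 + 9 = 8, A[0][1] + B[1][1] = -1 + 9 = 8) = 8 (attained at k = 0)
  C[1][0] = min over k of (A[1][0] + B[0][0] = 5 + -4 = 1, A[1][1] + B[1][0] = 3 + -2 = 1) = 1 (attained at k = 0)
  C[1][1] = min over k of (A[1][0] + B[0][1] = 5 + 9 = 14, A[1][1] + B[1][1] = 3 + 9 = 12) = 12 (attained at k = 1)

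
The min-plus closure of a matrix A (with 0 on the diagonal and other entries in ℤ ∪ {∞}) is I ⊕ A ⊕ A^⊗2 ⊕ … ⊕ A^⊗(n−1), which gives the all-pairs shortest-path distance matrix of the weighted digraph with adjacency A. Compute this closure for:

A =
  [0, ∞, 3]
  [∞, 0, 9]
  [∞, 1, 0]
Closure =
  [0, 4, 3]
  [∞, 0, 9]
  [∞, 1, 0]

This is the Floyd-Warshall all-pairs shortest-path computation. For each intermediate vertex k = 0, 1, …, 2, update dist[i][j] ← min(dist[i][j], dist[i][k] + dist[k][j]). The final matrix gives, for each (i, j), the minimum total weight of any directed path from i to j (possibly empty when i = j).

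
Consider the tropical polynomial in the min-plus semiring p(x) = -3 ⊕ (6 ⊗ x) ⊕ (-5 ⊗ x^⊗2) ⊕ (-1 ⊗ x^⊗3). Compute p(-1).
p(-1) = -7

A tropical monomial a ⊗ x^⊗i evaluates to a + i · x. Evaluating each term at x = -1:
  Term 0 contributes -3 + 0 · -1 = -3
  Term 1 contributes 6 + 1 · -1 = 5
  Term 2 contributes -5 + 2 · -1 = -7
  Term 3 contributes -1 + 3 · -1 = -4
p(-1) = ⊕ of these = min[-3, 5, -7, -4] = -7.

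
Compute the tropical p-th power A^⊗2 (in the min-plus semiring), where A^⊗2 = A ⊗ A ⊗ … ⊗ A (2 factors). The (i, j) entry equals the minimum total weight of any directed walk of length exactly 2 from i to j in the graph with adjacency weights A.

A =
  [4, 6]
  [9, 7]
A^⊗2 =
  [8, 10]
  [13, 14]

Each entry (A^⊗2)_ij equals the minimum over all length-2 walks i = v_0 → v_1 → … → v_2 = j of Σ_t A[v_t][v_{t+1}]. For example, for (i, j) = (0, 1) we minimise over 2 possible intermediate vertex sequences; the minimum is 10, attained along the walk 0 → 0 → 1.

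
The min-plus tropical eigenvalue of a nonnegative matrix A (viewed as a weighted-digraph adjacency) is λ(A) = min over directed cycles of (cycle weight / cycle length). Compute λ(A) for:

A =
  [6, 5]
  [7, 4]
λ(A) = 4

Enumerate directed cycles and compute their means (weight / length). Sample:
  cycle 0 → 0: weight = 6, length = 1, mean = 6/1 ≈ 6.000
  cycle 1 → 1: weight = 4, length = 1, mean = 4/1 ≈ 4.000
  cycle 0 → 1 → 0: weight = 12, length = 2, mean = 12/2 ≈ 6.000
  cycle 1 → 0 → 1: weight = 12, length = 2, mean = 12/2 ≈ 6.000
Minimum mean = 4.000, attained e.g. along the cycle 1 → 1 with weight 4 and length 1. So λ(A) = 4/1 = 4.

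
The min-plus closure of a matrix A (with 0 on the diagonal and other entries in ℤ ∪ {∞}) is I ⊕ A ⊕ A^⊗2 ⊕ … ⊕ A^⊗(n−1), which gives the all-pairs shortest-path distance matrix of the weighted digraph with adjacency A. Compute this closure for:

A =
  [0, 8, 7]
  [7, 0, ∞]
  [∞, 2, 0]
Closure =
  [0, 8, 7]
  [7, 0, 14]
  [9, 2, 0]

This is the Floyd-Warshall all-pairs shortest-path computation. For each intermediate vertex k = 0, 1, …, 2, update dist[i][j] ← min(dist[i][j], dist[i][k] + dist[k][j]). The final matrix gives, for each (i, j), the minimum total weight of any directed path from i to j (possibly empty when i = j).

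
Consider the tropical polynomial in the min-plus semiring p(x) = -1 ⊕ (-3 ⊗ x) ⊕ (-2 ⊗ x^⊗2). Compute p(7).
p(7) = -1

A tropical monomial a ⊗ x^⊗i evaluates to a + i · x. Evaluating each term at x = 7:
  Term 0 contributes -1 + 0 · 7 = -1
  Term 1 contributes -3 + 1 · 7 = 4
  Term 2 contributes -2 + 2 · 7 = 12
p(7) = ⊕ of these = min[-1, 4, 12] = -1.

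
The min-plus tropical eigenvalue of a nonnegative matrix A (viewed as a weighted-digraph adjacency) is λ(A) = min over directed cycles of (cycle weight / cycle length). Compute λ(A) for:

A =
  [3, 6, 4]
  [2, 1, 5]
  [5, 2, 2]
λ(A) = 1

Enumerate directed cycles and compute their means (weight / length). Sample:
  cycle 0 → 0: weight = 3, length = 1, mean = 3/1 ≈ 3.000
  cycle 1 → 1: weight = 1, length = 1, mean = 1/1 ≈ 1.000
  cycle 2 → 2: weight = 2, length = 1, mean = 2/1 ≈ 2.000
  cycle 0 → 1 → 0: weight = 8, length = 2, mean = 8/2 ≈ 4.000
  cycle 0 → 2 → 0: weight = 9, length = 2, mean = 9/2 ≈ 4.500
  cycle 1 → 0 → 1: weight = 8, length = 2, mean = 8/2 ≈ 4.000
Minimum mean = 1.000, attained e.g. along the cycle 1 → 1 with weight 1 and length 1. So λ(A) = 1/1 = 1.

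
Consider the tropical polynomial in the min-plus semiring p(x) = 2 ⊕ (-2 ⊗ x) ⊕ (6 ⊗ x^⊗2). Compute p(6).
p(6) = 2

A tropical monomial a ⊗ x^⊗i evaluates to a + i · x. Evaluating each term at x = 6:
  Term 0 contributes 2 + 0 · 6 = 2
  Term 1 contributes -2 + 1 · 6 = 4
  Term 2 contributes 6 + 2 · 6 = 18
p(6) = ⊕ of these = min[2, 4, 18] = 2.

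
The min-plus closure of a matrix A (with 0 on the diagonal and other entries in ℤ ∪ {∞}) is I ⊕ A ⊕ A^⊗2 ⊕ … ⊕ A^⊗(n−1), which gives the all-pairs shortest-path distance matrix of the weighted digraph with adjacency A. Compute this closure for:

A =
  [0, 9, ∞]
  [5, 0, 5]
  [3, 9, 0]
Closure =
  [0, 9, 14]
  [5, 0, 5]
  [3, 9, 0]

This is the Floyd-Warshall all-pairs shortest-path computation. For each intermediate vertex k = 0, 1, …, 2, update dist[i][j] ← min(dist[i][j], dist[i][k] + dist[k][j]). The final matrix gives, for each (i, j), the minimum total weight of any directed path from i to j (possibly empty when i = j).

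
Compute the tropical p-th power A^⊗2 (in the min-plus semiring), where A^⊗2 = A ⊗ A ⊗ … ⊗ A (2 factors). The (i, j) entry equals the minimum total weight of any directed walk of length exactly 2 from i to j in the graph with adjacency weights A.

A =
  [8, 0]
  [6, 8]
A^⊗2 =
  [6, 8]
  [14, 6]

Each entry (A^⊗2)_ij equals the minimum over all length-2 walks i = v_0 → v_1 → … → v_2 = j of Σ_t A[v_t][v_{t+1}]. For example, for (i, j) = (0, 1) we minimise over 2 possible intermediate vertex sequences; the minimum is 8, attained along the walk 0 → 0 → 1.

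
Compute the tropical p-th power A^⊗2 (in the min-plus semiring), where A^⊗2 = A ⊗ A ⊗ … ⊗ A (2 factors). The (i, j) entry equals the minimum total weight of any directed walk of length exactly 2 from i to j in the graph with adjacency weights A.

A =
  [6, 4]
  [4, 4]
A^⊗2 =
  [8, 8]
  [8, 8]

Each entry (A^⊗2)_ij equals the minimum over all length-2 walks i = v_0 → v_1 → … → v_2 = j of Σ_t A[v_t][v_{t+1}]. For example, for (i, j) = (0, 1) we minimise over 2 possible intermediate vertex sequences; the minimum is 8, attained along the walk 0 → 1 → 1.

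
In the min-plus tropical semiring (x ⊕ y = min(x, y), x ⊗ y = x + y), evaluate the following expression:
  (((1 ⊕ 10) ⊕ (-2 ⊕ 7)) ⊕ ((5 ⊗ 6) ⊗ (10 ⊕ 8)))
(((1 ⊕ 10) ⊕ (-2 ⊕ 7)) ⊕ ((5 ⊗ 6) ⊗ (10 ⊕ 8))) = -2

Expand innermost to outermost. Recall ⊕ takes the minimum of its arguments and ⊗ takes their sum. Working out the expression (((1 ⊕ 10) ⊕ (-2 ⊕ 7)) ⊕ ((5 ⊗ 6) ⊗ (10 ⊕ 8))) gives -2.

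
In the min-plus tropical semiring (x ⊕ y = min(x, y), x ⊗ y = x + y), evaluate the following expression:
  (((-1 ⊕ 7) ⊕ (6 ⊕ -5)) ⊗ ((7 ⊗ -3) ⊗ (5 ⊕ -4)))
(((-1 ⊕ 7) ⊕ (6 ⊕ -5)) ⊗ ((7 ⊗ -3) ⊗ (5 ⊕ -4))) = -5

Expand innermost to outermost. Recall ⊕ takes the minimum of its arguments and ⊗ takes their sum. Working out the expression (((-1 ⊕ 7) ⊕ (6 ⊕ -5)) ⊗ ((7 ⊗ -3) ⊗ (5 ⊕ -4))) gives -5.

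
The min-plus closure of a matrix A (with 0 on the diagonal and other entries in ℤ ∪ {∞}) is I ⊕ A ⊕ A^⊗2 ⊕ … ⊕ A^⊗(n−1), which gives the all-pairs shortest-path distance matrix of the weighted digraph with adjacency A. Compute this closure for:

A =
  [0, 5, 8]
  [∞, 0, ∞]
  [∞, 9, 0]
Closure =
  [0, 5, 8]
  [∞, 0, ∞]
  [∞, 9, 0]

This is the Floyd-Warshall all-pairs shortest-path computation. For each intermediate vertex k = 0, 1, …, 2, update dist[i][j] ← min(dist[i][j], dist[i][k] + dist[k][j]). The final matrix gives, for each (i, j), the minimum total weight of any directed path from i to j (possibly empty when i = j).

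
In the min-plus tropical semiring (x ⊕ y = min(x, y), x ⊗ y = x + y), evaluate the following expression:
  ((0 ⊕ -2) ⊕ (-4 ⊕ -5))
((0 ⊕ -2) ⊕ (-4 ⊕ -5)) = -5

Expand innermost to outermost. Recall ⊕ takes the minimum of its arguments and ⊗ takes their sum. Working out the expression ((0 ⊕ -2) ⊕ (-4 ⊕ -5)) gives -5.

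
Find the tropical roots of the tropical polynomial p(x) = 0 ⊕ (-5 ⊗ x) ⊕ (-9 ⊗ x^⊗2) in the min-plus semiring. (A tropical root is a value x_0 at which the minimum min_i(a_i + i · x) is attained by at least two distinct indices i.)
Roots: {4, 5}

Each tropical root is a break point of the lower envelope of the lines y = a_i + i · x (there are 3 lines, with slopes 0, 1, ..., 2). Only the lines that attain the minimum somewhere contribute to roots; other lines are dominated. Here the surviving (envelope) indices are i = 2, i = 1, i = 0.
Intersections between consecutive envelope lines give the roots: for adjacent envelope indices i < j the intersection is x = (a_i − a_j) / (j − i). Reading off the sorted break points: {4, 5}.
Verification: at each break x_0, at least two indices attain the minimum of min_i(a_i + i · x_0).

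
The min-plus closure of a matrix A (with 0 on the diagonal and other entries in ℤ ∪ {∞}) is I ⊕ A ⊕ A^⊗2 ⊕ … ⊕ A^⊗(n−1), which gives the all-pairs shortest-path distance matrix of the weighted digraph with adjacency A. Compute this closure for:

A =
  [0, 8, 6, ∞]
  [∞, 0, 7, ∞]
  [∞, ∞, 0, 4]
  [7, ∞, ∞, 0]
Closure =
  [0, 8, 6, 10]
  [18, 0, 7, 11]
  [11, 19, 0, 4]
  [7, 15, 13, 0]

This is the Floyd-Warshall all-pairs shortest-path computation. For each intermediate vertex k = 0, 1, …, 3, update dist[i][j] ← min(dist[i][j], dist[i][k] + dist[k][j]). The final matrix gives, for each (i, j), the minimum total weight of any directed path from i to j (possibly empty when i = j).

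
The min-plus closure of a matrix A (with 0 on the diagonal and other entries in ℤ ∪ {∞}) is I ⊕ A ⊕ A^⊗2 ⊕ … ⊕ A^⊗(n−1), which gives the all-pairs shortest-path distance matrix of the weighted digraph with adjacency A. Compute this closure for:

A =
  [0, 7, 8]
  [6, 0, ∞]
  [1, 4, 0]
Closure =
  [0, 7, 8]
  [6, 0, 14]
  [1, 4, 0]

This is the Floyd-Warshall all-pairs shortest-path computation. For each intermediate vertex k = 0, 1, …, 2, update dist[i][j] ← min(dist[i][j], dist[i][k] + dist[k][j]). The final matrix gives, for each (i, j), the minimum total weight of any directed path from i to j (possibly empty when i = j).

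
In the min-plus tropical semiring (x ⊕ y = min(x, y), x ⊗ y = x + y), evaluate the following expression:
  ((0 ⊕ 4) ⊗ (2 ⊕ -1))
((0 ⊕ 4) ⊗ (2 ⊕ -1)) = -1

Expand innermost to outermost. Recall ⊕ takes the minimum of its arguments and ⊗ takes their sum. Working out the expression ((0 ⊕ 4) ⊗ (2 ⊕ -1)) gives -1.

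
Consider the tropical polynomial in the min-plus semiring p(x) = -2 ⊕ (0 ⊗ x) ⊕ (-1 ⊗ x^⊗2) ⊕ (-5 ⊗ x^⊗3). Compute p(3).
p(3) = -2

A tropical monomial a ⊗ x^⊗i evaluates to a + i · x. Evaluating each term at x = 3:
  Term 0 contributes -2 + 0 · 3 = -2
  Term 1 contributes 0 + 1 · 3 = 3
  Term 2 contributes -1 + 2 · 3 = 5
  Term 3 contributes -5 + 3 · 3 = 4
p(3) = ⊕ of these = min[-2, 3, 5, 4] = -2.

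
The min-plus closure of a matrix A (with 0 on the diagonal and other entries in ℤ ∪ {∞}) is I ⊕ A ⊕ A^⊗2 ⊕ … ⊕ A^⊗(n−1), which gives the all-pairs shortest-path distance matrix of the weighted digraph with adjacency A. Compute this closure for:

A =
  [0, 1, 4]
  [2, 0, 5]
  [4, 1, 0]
Closure =
  [0, 1, 4]
  [2, 0, 5]
  [3, 1, 0]

This is the Floyd-Warshall all-pairs shortest-path computation. For each intermediate vertex k = 0, 1, …, 2, update dist[i][j] ← min(dist[i][j], dist[i][k] + dist[k][j]). The final matrix gives, for each (i, j), the minimum total weight of any directed path from i to j (possibly empty when i = j).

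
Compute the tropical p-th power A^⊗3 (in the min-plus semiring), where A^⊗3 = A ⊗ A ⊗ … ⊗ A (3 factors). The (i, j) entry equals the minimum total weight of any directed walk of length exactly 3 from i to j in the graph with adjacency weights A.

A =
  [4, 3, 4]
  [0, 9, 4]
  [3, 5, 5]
A^⊗3 =
  [7, 6, 7]
  [3, 7, 7]
  [6, 8, 9]

Each entry (A^⊗3)_ij equals the minimum over all length-3 walks i = v_0 → v_1 → … → v_3 = j of Σ_t A[v_t][v_{t+1}]. For example, for (i, j) = (0, 2) we minimise over 9 possible intermediate vertex sequences; the minimum is 7, attained along the walk 0 → 1 → 0 → 2.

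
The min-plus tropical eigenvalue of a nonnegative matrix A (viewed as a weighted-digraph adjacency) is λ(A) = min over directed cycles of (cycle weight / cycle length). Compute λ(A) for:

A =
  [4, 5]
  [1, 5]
λ(A) = 3

Enumerate directed cycles and compute their means (weight / length). Sample:
  cycle 0 → 0: weight = 4, length = 1, mean = 4/1 ≈ 4.000
  cycle 1 → 1: weight = 5, length = 1, mean = 5/1 ≈ 5.000
  cycle 0 → 1 → 0: weight = 6, length = 2, mean = 6/2 ≈ 3.000
  cycle 1 → 0 → 1: weight = 6, length = 2, mean = 6/2 ≈ 3.000
Minimum mean = 3.000, attained e.g. along the cycle 0 → 1 → 0 with weight 6 and length 2. So λ(A) = 6/2 = 3.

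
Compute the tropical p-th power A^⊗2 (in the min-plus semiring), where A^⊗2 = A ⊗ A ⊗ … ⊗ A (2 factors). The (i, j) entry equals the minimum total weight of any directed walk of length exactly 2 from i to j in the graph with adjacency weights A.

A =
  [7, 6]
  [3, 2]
A^⊗2 =
  [9, 8]
  [5, 4]

Each entry (A^⊗2)_ij equals the minimum over all length-2 walks i = v_0 → v_1 → … → v_2 = j of Σ_t A[v_t][v_{t+1}]. For example, for (i, j) = (0, 1) we minimise over 2 possible intermediate vertex sequences; the minimum is 8, attained along the walk 0 → 1 → 1.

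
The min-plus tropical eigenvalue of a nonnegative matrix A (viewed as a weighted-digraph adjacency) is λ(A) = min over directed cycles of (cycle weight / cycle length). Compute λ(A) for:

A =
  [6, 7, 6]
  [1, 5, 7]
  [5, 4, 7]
λ(A) = 11/3

Enumerate directed cycles and compute their means (weight / length). Sample:
  cycle 0 → 0: weight = 6, length = 1, mean = 6/1 ≈ 6.000
  cycle 1 → 1: weight = 5, length = 1, mean = 5/1 ≈ 5.000
  cycle 2 → 2: weight = 7, length = 1, mean = 7/1 ≈ 7.000
  cycle 0 → 1 → 0: weight = 8, length = 2, mean = 8/2 ≈ 4.000
  cycle 0 → 2 → 0: weight = 11, length = 2, mean = 11/2 ≈ 5.500
  cycle 1 → 0 → 1: weight = 8, length = 2, mean = 8/2 ≈ 4.000
Minimum mean = 3.667, attained e.g. along the cycle 0 → 2 → 1 → 0 with weight 11 and length 3. So λ(A) = 11/3 = 11/3.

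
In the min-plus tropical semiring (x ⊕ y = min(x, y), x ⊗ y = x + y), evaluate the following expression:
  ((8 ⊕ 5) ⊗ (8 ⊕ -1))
((8 ⊕ 5) ⊗ (8 ⊕ -1)) = 4

Expand innermost to outermost. Recall ⊕ takes the minimum of its arguments and ⊗ takes their sum. Working out the expression ((8 ⊕ 5) ⊗ (8 ⊕ -1)) gives 4.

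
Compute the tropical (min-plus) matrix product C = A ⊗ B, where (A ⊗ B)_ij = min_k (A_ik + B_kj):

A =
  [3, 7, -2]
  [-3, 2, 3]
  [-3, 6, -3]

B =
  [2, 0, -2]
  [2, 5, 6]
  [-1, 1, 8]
A ⊗ B =
  [-3, -1, 1]
  [-1, -3, -5]
  [-4, -3, -5]

Apply the min-plus product entry-by-entry:
  C[0][0] = min over k of (A[0][0] + B[0][0] = 3 + 2 = 5, A[0][1] + B[1][0] = 7 + 2 = 9, A[0][2] + B[2][0] = -2 + -1 = -3) = -3 (attained at k = 2)
  C[0][1] = min over k of (A[0][0] + B[0][1] = 3 + 0 = 3, A[0][1] + B[1][1] = 7 + 5 = 12, A[0][2] + B[2][1] = -2 + 1 = -1) = -1 (attained at k = 2)
  C[0][2] = min over k of (A[0][0] + B[0][2] = 3 + -2 = 1, A[0][1] + B[1][2] = 7 + 6 = 13, A[0][2] + B[2][2] = -2 + 8 = 6) = 1 (attained at k = 0)
  C[1][0] = min over k of (A[1][0] + B[0][0] = -3 + 2 = -1, A[1][1] + B[1][0] = 2 + 2 = 4, A[1][2] + B[2][0] = 3 + -1 = 2) = -1 (attained at k = 0)
  C[1][1] = min over k of (A[1][0] + B[0][1] = -3 + 0 = -3, A[1][1] + B[1][1] = 2 + 5 = 7, A[1][2] + B[2][1] = 3 + 1 = 4) = -3 (attained at k = 0)
  C[1][2] = min over k of (A[1][0] + B[0][2] = -3 + -2 = -5, A[1][1] + B[1][2] = 2 + 6 = 8, A[1][2] + B[2][2] = 3 + 8 = 11) = -5 (attained at k = 0)
  C[2][0] = min over k of (A[2][0] + B[0][0] = -3 + 2 = -1, A[2][1] + B[1][0] = 6 + 2 = 8, A[2][2] + B[2][0] = -3 + -1 = -4) = -4 (attained at k = 2)
  C[2][1] = min over k of (A[2][0] + B[0][1] = -3 + 0 = -3, A[2][1] + B[1][1] = 6 + 5 = 11, A[2][2] + B[2][1] = -3 + 1 = -2) = -3 (attained at k = 0)
  C[2][2] = min over k of (A[2][0] + B[0][2] = -3 + -2 = -5, A[2][1] + B[1][2] = 6 + 6 = 12, A[2][2] + B[2][2] = -3 + 8 = 5) = -5 (attained at k = 0)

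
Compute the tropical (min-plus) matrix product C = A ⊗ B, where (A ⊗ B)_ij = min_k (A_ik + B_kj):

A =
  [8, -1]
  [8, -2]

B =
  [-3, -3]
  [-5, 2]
A ⊗ B =
  [-6, 1]
  [-7, 0]

Apply the min-plus product entry-by-entry:
  C[0][0] = min over k of (A[0][0] + B[0][0] = 8 + -3 = 5, A[0][1] + B[1][0] = -1 + -5 = -6) = -6 (attained at k = 1)
  C[0][1] = min over k of (A[0][0] + B[0][1] = 8 + -3 = 5, A[0][1] + B[1][1] = -1 + 2 = 1) = 1 (attained at k = 1)
  C[1][0] = min over k of (A[1][0] + B[0][0] = 8 + -3 = 5, A[1][1] + B[1][0] = -2 + -5 = -7) = -7 (attained at k = 1)
  C[1][1] = min over k of (A[1][0] + B[0][1] = 8 + -3 = 5, A[1][1] + B[1][1] = -2 + 2 = 0) = 0 (attained at k = 1)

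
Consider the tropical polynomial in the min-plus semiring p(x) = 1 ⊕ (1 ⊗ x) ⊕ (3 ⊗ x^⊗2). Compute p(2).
p(2) = 1

A tropical monomial a ⊗ x^⊗i evaluates to a + i · x. Evaluating each term at x = 2:
  Term 0 contributes 1 + 0 · 2 = 1
  Term 1 contributes 1 + 1 · 2 = 3
  Term 2 contributes 3 + 2 · 2 = 7
p(2) = ⊕ of these = min[1, 3, 7] = 1.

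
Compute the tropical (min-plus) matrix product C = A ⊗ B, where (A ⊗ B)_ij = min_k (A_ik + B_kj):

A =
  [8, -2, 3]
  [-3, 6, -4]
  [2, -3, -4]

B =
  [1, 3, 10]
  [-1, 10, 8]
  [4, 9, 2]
A ⊗ B =
  [-3, 8, 5]
  [-2, 0, -2]
  [-4, 5, -2]

Apply the min-plus product entry-by-entry:
  C[0][0] = min over k of (A[0][0] + B[0][0] = 8 + 1 = 9, A[0][1] + B[1][0] = -2 + -1 = -3, A[0][2] + B[2][0] = 3 + 4 = 7) = -3 (attained at k = 1)
  C[0][1] = min over k of (A[0][0] + B[0][1] = 8 + 3 = 11, A[0][1] + B[1][1] = -2 + 10 = 8, A[0][2] + B[2][1] = 3 + 9 = 12) = 8 (attained at k = 1)
  C[0][2] = min over k of (A[0][0] + B[0][2] = 8 + 10 = 18, A[0][1] + B[1][2] = -2 + 8 = 6, A[0][2] + B[2][2] = 3 + 2 = 5) = 5 (attained at k = 2)
  C[1][0] = min over k of (A[1][0] + B[0][0] = -3 + 1 = -2, A[1][1] + B[1][0] = 6 + -1 = 5, A[1][2] + B[2][0] = -4 + 4 = 0) = -2 (attained at k = 0)
  C[1][1] = min over k of (A[1][0] + B[0][1] = -3 + 3 = 0, A[1][1] + B[1][1] = 6 + 10 = 16, A[1][2] + B[2][1] = -4 + 9 = 5) = 0 (attained at k = 0)
  C[1][2] = min over k of (A[1][0] + B[0][2] = -3 + 10 = 7, A[1][1] + B[1][2] = 6 + 8 = 14, A[1][2] + B[2][2] = -4 + 2 = -2) = -2 (attained at k = 2)
  C[2][0] = min over k of (A[2][0] + B[0][0] = 2 + 1 = 3, A[2][1] + B[1][0] = -3 + -1 = -4, A[2][2] + B[2][0] = -4 + 4 = 0) = -4 (attained at k = 1)
  C[2][1] = min over k of (A[2][0] + B[0][1] = 2 + 3 = 5, A[2][1] + B[1][1] = -3 + 10 = 7, A[2][2] + B[2][1] = -4 + 9 = 5) = 5 (attained at k = 0)
  C[2][2] = min over k of (A[2][0] + B[0][2] = 2 + 10 = 12, A[2][1] + B[1][2] = -3 + 8 = 5, A[2][2] + B[2][2] = -4 + 2 = -2) = -2 (attained at k = 2)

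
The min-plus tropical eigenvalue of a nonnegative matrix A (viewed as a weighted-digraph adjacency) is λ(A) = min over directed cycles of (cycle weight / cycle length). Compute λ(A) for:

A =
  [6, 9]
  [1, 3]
λ(A) = 3

Enumerate directed cycles and compute their means (weight / length). Sample:
  cycle 0 → 0: weight = 6, length = 1, mean = 6/1 ≈ 6.000
  cycle 1 → 1: weight = 3, length = 1, mean = 3/1 ≈ 3.000
  cycle 0 → 1 → 0: weight = 10, length = 2, mean = 10/2 ≈ 5.000
  cycle 1 → 0 → 1: weight = 10, length = 2, mean = 10/2 ≈ 5.000
Minimum mean = 3.000, attained e.g. along the cycle 1 → 1 with weight 3 and length 1. So λ(A) = 3/1 = 3.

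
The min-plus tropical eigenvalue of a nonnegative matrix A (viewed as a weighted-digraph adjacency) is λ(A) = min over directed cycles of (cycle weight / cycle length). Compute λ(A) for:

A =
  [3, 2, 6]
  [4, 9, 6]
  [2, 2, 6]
λ(A) = 3

Enumerate directed cycles and compute their means (weight / length). Sample:
  cycle 0 → 0: weight = 3, length = 1, mean = 3/1 ≈ 3.000
  cycle 1 → 1: weight = 9, length = 1, mean = 9/1 ≈ 9.000
  cycle 2 → 2: weight = 6, length = 1, mean = 6/1 ≈ 6.000
  cycle 0 → 1 → 0: weight = 6, length = 2, mean = 6/2 ≈ 3.000
  cycle 0 → 2 → 0: weight = 8, length = 2, mean = 8/2 ≈ 4.000
  cycle 1 → 0 → 1: weight = 6, length = 2, mean = 6/2 ≈ 3.000
Minimum mean = 3.000, attained e.g. along the cycle 0 → 0 with weight 3 and length 1. So λ(A) = 3/1 = 3.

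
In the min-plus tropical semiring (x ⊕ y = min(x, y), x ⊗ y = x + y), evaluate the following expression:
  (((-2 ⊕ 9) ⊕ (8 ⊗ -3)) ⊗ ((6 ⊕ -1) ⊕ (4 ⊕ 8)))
(((-2 ⊕ 9) ⊕ (8 ⊗ -3)) ⊗ ((6 ⊕ -1) ⊕ (4 ⊕ 8))) = -3

Expand innermost to outermost. Recall ⊕ takes the minimum of its arguments and ⊗ takes their sum. Working out the expression (((-2 ⊕ 9) ⊕ (8 ⊗ -3)) ⊗ ((6 ⊕ -1) ⊕ (4 ⊕ 8))) gives -3.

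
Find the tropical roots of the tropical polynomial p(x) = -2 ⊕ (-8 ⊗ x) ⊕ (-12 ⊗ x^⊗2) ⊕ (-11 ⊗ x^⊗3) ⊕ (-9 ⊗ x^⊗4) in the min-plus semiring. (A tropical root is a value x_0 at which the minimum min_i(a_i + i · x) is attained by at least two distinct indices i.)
Roots: {-2, -1, 4, 6}

Each tropical root is a break point of the lower envelope of the lines y = a_i + i · x (there are 5 lines, with slopes 0, 1, ..., 4). Only the lines that attain the minimum somewhere contribute to roots; other lines are dominated. Here the surviving (envelope) indices are i = 4, i = 3, i = 2, i = 1, i = 0.
Intersections between consecutive envelope lines give the roots: for adjacent envelope indices i < j the intersection is x = (a_i − a_j) / (j − i). Reading off the sorted break points: {-2, -1, 4, 6}.
Verification: at each break x_0, at least two indices attain the minimum of min_i(a_i + i · x_0).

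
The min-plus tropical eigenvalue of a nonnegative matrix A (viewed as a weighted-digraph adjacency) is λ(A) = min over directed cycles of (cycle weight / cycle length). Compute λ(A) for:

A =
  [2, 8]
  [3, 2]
λ(A) = 2

Enumerate directed cycles and compute their means (weight / length). Sample:
  cycle 0 → 0: weight = 2, length = 1, mean = 2/1 ≈ 2.000
  cycle 1 → 1: weight = 2, length = 1, mean = 2/1 ≈ 2.000
  cycle 0 → 1 → 0: weight = 11, length = 2, mean = 11/2 ≈ 5.500
  cycle 1 → 0 → 1: weight = 11, length = 2, mean = 11/2 ≈ 5.500
Minimum mean = 2.000, attained e.g. along the cycle 0 → 0 with weight 2 and length 1. So λ(A) = 2/1 = 2.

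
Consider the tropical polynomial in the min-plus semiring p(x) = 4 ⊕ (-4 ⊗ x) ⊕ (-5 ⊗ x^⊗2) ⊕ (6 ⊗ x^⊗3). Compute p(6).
p(6) = 2

A tropical monomial a ⊗ x^⊗i evaluates to a + i · x. Evaluating each term at x = 6:
  Term 0 contributes 4 + 0 · 6 = 4
  Term 1 contributes -4 + 1 · 6 = 2
  Term 2 contributes -5 + 2 · 6 = 7
  Term 3 contributes 6 + 3 · 6 = 24
p(6) = ⊕ of these = min[4, 2, 7, 24] = 2.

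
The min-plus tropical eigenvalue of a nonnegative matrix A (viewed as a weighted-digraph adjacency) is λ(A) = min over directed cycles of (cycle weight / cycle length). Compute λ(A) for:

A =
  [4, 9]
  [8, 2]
λ(A) = 2

Enumerate directed cycles and compute their means (weight / length). Sample:
  cycle 0 → 0: weight = 4, length = 1, mean = 4/1 ≈ 4.000
  cycle 1 → 1: weight = 2, length = 1, mean = 2/1 ≈ 2.000
  cycle 0 → 1 → 0: weight = 17, length = 2, mean = 17/2 ≈ 8.500
  cycle 1 → 0 → 1: weight = 17, length = 2, mean = 17/2 ≈ 8.500
Minimum mean = 2.000, attained e.g. along the cycle 1 → 1 with weight 2 and length 1. So λ(A) = 2/1 = 2.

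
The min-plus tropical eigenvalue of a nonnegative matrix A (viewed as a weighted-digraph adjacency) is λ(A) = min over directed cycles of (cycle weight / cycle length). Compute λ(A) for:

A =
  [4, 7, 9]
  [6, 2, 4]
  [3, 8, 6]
λ(A) = 2

Enumerate directed cycles and compute their means (weight / length). Sample:
  cycle 0 → 0: weight = 4, length = 1, mean = 4/1 ≈ 4.000
  cycle 1 → 1: weight = 2, length = 1, mean = 2/1 ≈ 2.000
  cycle 2 → 2: weight = 6, length = 1, mean = 6/1 ≈ 6.000
  cycle 0 → 1 → 0: weight = 13, length = 2, mean = 13/2 ≈ 6.500
  cycle 0 → 2 → 0: weight = 12, length = 2, mean = 12/2 ≈ 6.000
  cycle 1 → 0 → 1: weight = 13, length = 2, mean = 13/2 ≈ 6.500
Minimum mean = 2.000, attained e.g. along the cycle 1 → 1 with weight 2 and length 1. So λ(A) = 2/1 = 2.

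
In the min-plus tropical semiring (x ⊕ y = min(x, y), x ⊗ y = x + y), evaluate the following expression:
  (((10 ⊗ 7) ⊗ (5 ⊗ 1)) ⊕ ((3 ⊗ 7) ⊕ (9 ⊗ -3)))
(((10 ⊗ 7) ⊗ (5 ⊗ 1)) ⊕ ((3 ⊗ 7) ⊕ (9 ⊗ -3))) = 6

Expand innermost to outermost. Recall ⊕ takes the minimum of its arguments and ⊗ takes their sum. Working out the expression (((10 ⊗ 7) ⊗ (5 ⊗ 1)) ⊕ ((3 ⊗ 7) ⊕ (9 ⊗ -3))) gives 6.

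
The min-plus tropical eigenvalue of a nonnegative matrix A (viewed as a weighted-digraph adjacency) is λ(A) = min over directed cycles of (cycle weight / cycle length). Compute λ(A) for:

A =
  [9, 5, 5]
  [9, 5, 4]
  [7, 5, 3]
λ(A) = 3

Enumerate directed cycles and compute their means (weight / length). Sample:
  cycle 0 → 0: weight = 9, length = 1, mean = 9/1 ≈ 9.000
  cycle 1 → 1: weight = 5, length = 1, mean = 5/1 ≈ 5.000
  cycle 2 → 2: weight = 3, length = 1, mean = 3/1 ≈ 3.000
  cycle 0 → 1 → 0: weight = 14, length = 2, mean = 14/2 ≈ 7.000
  cycle 0 → 2 → 0: weight = 12, length = 2, mean = 12/2 ≈ 6.000
  cycle 1 → 0 → 1: weight = 14, length = 2, mean = 14/2 ≈ 7.000
Minimum mean = 3.000, attained e.g. along the cycle 2 → 2 with weight 3 and length 1. So λ(A) = 3/1 = 3.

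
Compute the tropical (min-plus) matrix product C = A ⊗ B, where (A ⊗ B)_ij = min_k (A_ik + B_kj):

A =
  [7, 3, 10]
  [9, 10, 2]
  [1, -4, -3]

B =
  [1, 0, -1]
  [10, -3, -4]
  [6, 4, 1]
A ⊗ B =
  [8, 0, -1]
  [8, 6, 3]
  [2, -7, -8]

Apply the min-plus product entry-by-entry:
  C[0][0] = min over k of (A[0][0] + B[0][0] = 7 + 1 = 8, A[0][1] + B[1][0] = 3 + 10 = 13, A[0][2] + B[2][0] = 10 + 6 = 16) = 8 (attained at k = 0)
  C[0][1] = min over k of (A[0][0] + B[0][1] = 7 + 0 = 7, A[0][1] + B[1][1] = 3 + -3 = 0, A[0][2] + B[2][1] = 10 + 4 = 14) = 0 (attained at k = 1)
  C[0][2] = min over k of (A[0][0] + B[0][2] = 7 + -1 = 6, A[0][1] + B[1][2] = 3 + -4 = -1, A[0][2] + B[2][2] = 10 + 1 = 11) = -1 (attained at k = 1)
  C[1][0] = min over k of (A[1][0] + B[0][0] = 9 + 1 = 10, A[1][1] + B[1][0] = 10 + 10 = 20, A[1][2] + B[2][0] = 2 + 6 = 8) = 8 (attained at k = 2)
  C[1][1] = min over k of (A[1][0] + B[0][1] = 9 + 0 = 9, A[1][1] + B[1][1] = 10 + -3 = 7, A[1][2] + B[2][1] = 2 + 4 = 6) = 6 (attained at k = 2)
  C[1][2] = min over k of (A[1][0] + B[0][2] = 9 + -1 = 8, A[1][1] + B[1][2] = 10 + -4 = 6, A[1][2] + B[2][2] = 2 + 1 = 3) = 3 (attained at k = 2)
  C[2][0] = min over k of (A[2][0] + B[0][0] = 1 + 1 = 2, A[2][1] + B[1][0] = -4 + 10 = 6, A[2][2] + B[2][0] = -3 + 6 = 3) = 2 (attained at k = 0)
  C[2][1] = min over k of (A[2][0] + B[0][1] = 1 + 0 = 1, A[2][1] + B[1][1] = -4 + -3 = -7, A[2][2] + B[2][1] = -3 + 4 = 1) = -7 (attained at k = 1)
  C[2][2] = min over k of (A[2][0] + B[0][2] = 1 + -1 = 0, A[2][1] + B[1][2] = -4 + -4 = -8, A[2][2] + B[2][2] = -3 + 1 = -2) = -8 (attained at k = 1)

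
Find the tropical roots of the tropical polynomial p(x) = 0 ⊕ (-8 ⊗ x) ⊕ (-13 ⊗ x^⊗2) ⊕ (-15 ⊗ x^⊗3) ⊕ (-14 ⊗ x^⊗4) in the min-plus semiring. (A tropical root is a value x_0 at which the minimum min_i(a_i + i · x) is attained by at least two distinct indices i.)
Roots: {-1, 2, 5, 8}

Each tropical root is a break point of the lower envelope of the lines y = a_i + i · x (there are 5 lines, with slopes 0, 1, ..., 4). Only the lines that attain the minimum somewhere contribute to roots; other lines are dominated. Here the surviving (envelope) indices are i = 4, i = 3, i = 2, i = 1, i = 0.
Intersections between consecutive envelope lines give the roots: for adjacent envelope indices i < j the intersection is x = (a_i − a_j) / (j − i). Reading off the sorted break points: {-1, 2, 5, 8}.
Verification: at each break x_0, at least two indices attain the minimum of min_i(a_i + i · x_0).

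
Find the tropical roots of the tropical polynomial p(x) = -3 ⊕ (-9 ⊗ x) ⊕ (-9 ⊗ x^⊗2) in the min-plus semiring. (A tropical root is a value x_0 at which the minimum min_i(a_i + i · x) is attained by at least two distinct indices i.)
Roots: {0, 6}

Each tropical root is a break point of the lower envelope of the lines y = a_i + i · x (there are 3 lines, with slopes 0, 1, ..., 2). Only the lines that attain the minimum somewhere contribute to roots; other lines are dominated. Here the surviving (envelope) indices are i = 2, i = 1, i = 0.
Intersections between consecutive envelope lines give the roots: for adjacent envelope indices i < j the intersection is x = (a_i − a_j) / (j − i). Reading off the sorted break points: {0, 6}.
Verification: at each break x_0, at least two indices attain the minimum of min_i(a_i + i · x_0).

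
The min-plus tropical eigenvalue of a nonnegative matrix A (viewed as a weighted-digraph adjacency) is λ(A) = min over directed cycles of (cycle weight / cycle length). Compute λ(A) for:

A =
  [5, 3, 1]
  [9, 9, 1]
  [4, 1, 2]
λ(A) = 1

Enumerate directed cycles and compute their means (weight / length). Sample:
  cycle 0 → 0: weight = 5, length = 1, mean = 5/1 ≈ 5.000
  cycle 1 → 1: weight = 9, length = 1, mean = 9/1 ≈ 9.000
  cycle 2 → 2: weight = 2, length = 1, mean = 2/1 ≈ 2.000
  cycle 0 → 1 → 0: weight = 12, length = 2, mean = 12/2 ≈ 6.000
  cycle 0 → 2 → 0: weight = 5, length = 2, mean = 5/2 ≈ 2.500
  cycle 1 → 0 → 1: weight = 12, length = 2, mean = 12/2 ≈ 6.000
Minimum mean = 1.000, attained e.g. along the cycle 1 → 2 → 1 with weight 2 and length 2. So λ(A) = 2/2 = 1.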